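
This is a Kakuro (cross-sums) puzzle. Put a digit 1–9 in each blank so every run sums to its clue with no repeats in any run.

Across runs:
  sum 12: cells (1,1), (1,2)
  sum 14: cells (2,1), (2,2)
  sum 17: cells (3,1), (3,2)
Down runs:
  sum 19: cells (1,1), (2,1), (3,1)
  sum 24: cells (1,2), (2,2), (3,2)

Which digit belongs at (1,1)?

17 in 2 cells must be {8,9}; 24 in 3 cells must be {7,8,9}.
Nothing is forced directly, so branch on (2,2), whose candidates are 8 or 9. If (2,2) = 9: that forces (2,1) = 5, (3,1) = 8, after which (3,2) would have to be in {9} for the 17 across but in {7,8} for the 24 down — contradiction. So (2,2) = 8.
(2,1) = 14 − 8 = 6 completes the 14 across.
Given what's placed, (3,2) must be 9 to fit the 17 across and 24 down.
(1,2) = 24 − 17 = 7 completes the 24 down.
(3,1) = 17 − 9 = 8 completes the 17 across.
(1,1) = 12 − 7 = 5 completes the 12 across.

5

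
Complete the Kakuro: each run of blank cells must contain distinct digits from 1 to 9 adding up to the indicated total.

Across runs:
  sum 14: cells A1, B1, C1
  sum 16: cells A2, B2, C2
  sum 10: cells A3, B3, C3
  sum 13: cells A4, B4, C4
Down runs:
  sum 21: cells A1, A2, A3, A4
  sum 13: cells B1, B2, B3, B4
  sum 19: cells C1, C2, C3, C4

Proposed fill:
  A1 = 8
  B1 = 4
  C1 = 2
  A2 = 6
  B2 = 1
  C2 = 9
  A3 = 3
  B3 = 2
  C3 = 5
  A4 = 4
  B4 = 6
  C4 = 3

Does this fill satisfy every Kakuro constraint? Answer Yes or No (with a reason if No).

Yes

Across: 8+4+2=14; 6+1+9=16; 3+2+5=10; 4+6+3=13. Down: 8+6+3+4=21; 4+1+2+6=13; 2+9+5+3=19. No digit repeats within any run.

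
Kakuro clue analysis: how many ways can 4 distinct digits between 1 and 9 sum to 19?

4 distinct digits from 1–9 sum between 10 and 30.

11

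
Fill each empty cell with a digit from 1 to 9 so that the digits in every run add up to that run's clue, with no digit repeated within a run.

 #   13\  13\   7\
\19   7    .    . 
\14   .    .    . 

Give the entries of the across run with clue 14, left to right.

6 5 3

R2C1 = 13 − 7 = 6 completes the 13 down.
Nothing is forced directly, so branch on R2C2, whose candidates are 5 or 7. If R2C2 = 7: then R1C2 would have to be in {3,4,8,9} for the 19 across but in {6} for the 13 down — contradiction. So R2C2 = 5.
R1C2 = 13 − 5 = 8 completes the 13 down.
R1C3 = 19 − 15 = 4 completes the 19 across.
R2C3 = 14 − 11 = 3 completes the 14 across.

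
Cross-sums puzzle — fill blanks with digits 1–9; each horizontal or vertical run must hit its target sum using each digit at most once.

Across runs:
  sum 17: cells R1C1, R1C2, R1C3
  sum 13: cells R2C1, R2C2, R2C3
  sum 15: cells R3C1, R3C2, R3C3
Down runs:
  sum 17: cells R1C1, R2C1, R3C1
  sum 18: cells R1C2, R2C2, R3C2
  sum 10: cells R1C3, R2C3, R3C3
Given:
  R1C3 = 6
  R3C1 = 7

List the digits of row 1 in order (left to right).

Given what's placed, R3C3 must be 3 to fit the 15 across and 10 down.
R2C3 = 10 − 9 = 1 completes the 10 down.
R3C2 = 15 − 10 = 5 completes the 15 across.
Nothing is forced directly, so branch on R2C1, whose candidates are 4 or 8 or 9. If R2C1 = 4: then R1C1 would have to be in {2,3,4,7,8,9} for the 17 across but in {6} for the 17 down — contradiction. If R2C1 = 9: then R1C1 would have to be in {2,3,4,7,8,9} for the 17 across but in {1} for the 17 down — contradiction. So R2C1 = 8.
R1C1 = 17 − 15 = 2 completes the 17 down.
R1C2 = 17 − 8 = 9 completes the 17 across.
R2C2 = 13 − 9 = 4 completes the 13 across.

2, 9, 6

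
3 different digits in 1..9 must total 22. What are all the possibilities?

{5,8,9}; {6,7,9}

3 distinct digits from 1–9 sum between 6 and 24.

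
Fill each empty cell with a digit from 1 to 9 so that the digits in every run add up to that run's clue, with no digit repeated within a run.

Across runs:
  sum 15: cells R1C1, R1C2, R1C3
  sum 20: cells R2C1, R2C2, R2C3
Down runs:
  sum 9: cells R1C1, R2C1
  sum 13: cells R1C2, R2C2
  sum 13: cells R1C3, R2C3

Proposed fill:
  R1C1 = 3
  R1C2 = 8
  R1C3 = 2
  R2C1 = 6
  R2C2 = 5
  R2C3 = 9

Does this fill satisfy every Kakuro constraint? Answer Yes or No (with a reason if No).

No — the across run R1C1–R1C3 sums to 13, not 15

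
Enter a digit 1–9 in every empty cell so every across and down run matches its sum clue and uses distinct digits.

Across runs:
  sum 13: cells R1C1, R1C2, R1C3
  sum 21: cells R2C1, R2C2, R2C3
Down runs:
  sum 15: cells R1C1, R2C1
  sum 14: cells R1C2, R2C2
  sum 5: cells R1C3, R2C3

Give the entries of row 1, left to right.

7 5 1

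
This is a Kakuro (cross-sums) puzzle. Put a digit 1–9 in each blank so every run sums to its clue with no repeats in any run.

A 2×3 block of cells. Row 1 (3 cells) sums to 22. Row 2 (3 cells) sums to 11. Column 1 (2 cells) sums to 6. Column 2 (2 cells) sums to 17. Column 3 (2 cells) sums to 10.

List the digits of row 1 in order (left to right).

17 in 2 cells must be {8,9}.
The 22 across and the 6 down share only 5, so (1,1) = 5.
(2,1) = 6 − 5 = 1 completes the 6 down.
Given what's placed, (2,2) must be 8 to fit the 11 across and 17 down.
(2,3) = 11 − 9 = 2 completes the 11 across.
(1,2) = 17 − 8 = 9 completes the 17 down.
(1,3) = 22 − 14 = 8 completes the 22 across.

5 9 8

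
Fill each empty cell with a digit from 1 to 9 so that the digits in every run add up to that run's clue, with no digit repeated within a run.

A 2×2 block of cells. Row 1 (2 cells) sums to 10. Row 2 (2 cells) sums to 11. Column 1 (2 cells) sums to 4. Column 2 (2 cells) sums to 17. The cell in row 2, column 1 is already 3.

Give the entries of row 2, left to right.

3 8

4 in 2 cells must be {1,3}; 17 in 2 cells must be {8,9}.
(1,1) = 4 − 3 = 1 completes the 4 down.
(1,2) = 10 − 1 = 9 completes the 10 across.
(2,2) = 11 − 3 = 8 completes the 11 across.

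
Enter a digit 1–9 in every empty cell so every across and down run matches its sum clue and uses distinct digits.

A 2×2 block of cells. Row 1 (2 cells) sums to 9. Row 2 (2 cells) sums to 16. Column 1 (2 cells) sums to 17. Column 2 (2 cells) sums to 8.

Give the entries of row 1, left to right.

8, 1

16 in 2 cells must be {7,9}; 17 in 2 cells must be {8,9}.
The 9 across and the 17 down share only 8, so (1,1) = 8.
(1,2) = 9 − 8 = 1 completes the 9 across.
(2,1) = 17 − 8 = 9 completes the 17 down.
(2,2) = 16 − 9 = 7 completes the 16 across.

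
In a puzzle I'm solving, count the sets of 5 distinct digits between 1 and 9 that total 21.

5 distinct digits from 1–9 sum between 15 and 35.

8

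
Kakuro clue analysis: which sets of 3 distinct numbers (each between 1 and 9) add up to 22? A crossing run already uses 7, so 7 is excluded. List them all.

{5,8,9}

3 distinct digits from 1–9 sum between 6 and 24.
Dropping sets that contain 7.
Only one set works: {5,8,9}.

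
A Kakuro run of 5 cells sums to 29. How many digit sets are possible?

8

5 distinct digits from 1–9 sum between 15 and 35.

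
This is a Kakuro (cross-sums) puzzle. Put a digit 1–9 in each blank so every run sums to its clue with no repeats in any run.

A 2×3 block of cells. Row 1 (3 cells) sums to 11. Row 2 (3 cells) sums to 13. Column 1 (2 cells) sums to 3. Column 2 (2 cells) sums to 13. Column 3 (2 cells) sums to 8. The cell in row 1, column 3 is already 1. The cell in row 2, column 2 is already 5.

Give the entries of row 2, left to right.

1 5 7

3 in 2 cells must be {1,2}.
Given what's placed, (1,1) must be 2 to fit the 11 across and 3 down.
(1,2) = 11 − 3 = 8 completes the 11 across.
(2,1) = 3 − 2 = 1 completes the 3 down.
(2,3) = 13 − 6 = 7 completes the 13 across.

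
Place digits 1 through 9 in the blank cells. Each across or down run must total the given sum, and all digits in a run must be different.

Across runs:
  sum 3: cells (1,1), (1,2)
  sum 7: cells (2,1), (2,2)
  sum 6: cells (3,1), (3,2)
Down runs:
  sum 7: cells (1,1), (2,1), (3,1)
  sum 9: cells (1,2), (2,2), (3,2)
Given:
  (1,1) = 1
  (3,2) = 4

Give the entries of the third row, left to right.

2, 4

3 in 2 cells must be {1,2}; 7 in 3 cells must be {1,2,4}.
(1,2) = 3 − 1 = 2 completes the 3 across.
(2,2) = 9 − 6 = 3 completes the 9 down.
(3,1) = 6 − 4 = 2 completes the 6 across.
(2,1) = 7 − 3 = 4 completes the 7 across.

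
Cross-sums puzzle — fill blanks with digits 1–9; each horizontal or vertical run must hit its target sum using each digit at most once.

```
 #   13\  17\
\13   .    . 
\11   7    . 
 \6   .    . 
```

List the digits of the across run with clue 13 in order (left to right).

5, 8

R2C2 = 11 − 7 = 4 completes the 11 across.
Given what's placed, R3C2 must be 5 to fit the 6 across and 17 down.
R1C2 = 17 − 9 = 8 completes the 17 down.
R3C1 = 6 − 5 = 1 completes the 6 across.
R1C1 = 13 − 8 = 5 completes the 13 across.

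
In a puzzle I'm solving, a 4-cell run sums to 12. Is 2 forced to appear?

Yes

Every partition of 12 into 4 distinct digits includes 2: {1,2,3,6}, {1,2,4,5}.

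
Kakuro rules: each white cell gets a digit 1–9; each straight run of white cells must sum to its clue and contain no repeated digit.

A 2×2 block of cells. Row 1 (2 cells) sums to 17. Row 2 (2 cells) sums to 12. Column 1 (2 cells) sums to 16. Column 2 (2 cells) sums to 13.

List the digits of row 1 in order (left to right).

9, 8

17 in 2 cells must be {8,9}; 16 in 2 cells must be {7,9}.
The 17 across and the 16 down share only 9, so (1,1) = 9.
(1,2) = 17 − 9 = 8 completes the 17 across.
(2,1) = 16 − 9 = 7 completes the 16 down.
(2,2) = 12 − 7 = 5 completes the 12 across.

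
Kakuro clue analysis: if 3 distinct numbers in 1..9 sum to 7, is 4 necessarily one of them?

Yes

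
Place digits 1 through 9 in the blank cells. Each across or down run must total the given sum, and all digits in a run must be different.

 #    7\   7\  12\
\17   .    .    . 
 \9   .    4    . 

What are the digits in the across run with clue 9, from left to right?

2 4 3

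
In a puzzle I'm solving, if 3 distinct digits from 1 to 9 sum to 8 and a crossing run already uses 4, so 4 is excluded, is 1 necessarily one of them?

The only way to make 8 from 3 distinct digits under that restriction is {1,2,5}, which contains 1.

Yes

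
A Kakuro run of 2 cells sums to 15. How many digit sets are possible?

2

2 distinct digits from 1–9 sum between 3 and 17.
Enumerating: {6,9}, {7,8}.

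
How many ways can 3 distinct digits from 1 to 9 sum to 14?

8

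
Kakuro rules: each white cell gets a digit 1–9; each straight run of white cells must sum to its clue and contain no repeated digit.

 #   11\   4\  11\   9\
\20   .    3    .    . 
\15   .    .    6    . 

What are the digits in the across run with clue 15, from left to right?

3, 1, 6, 5

4 in 2 cells must be {1,3}.
R1C3 = 11 − 6 = 5 completes the 11 down.
R2C2 = 4 − 3 = 1 completes the 4 down.
Nothing is forced directly, so branch on R2C1, whose candidates are 3 or 5. If R2C1 = 5: then R1C1 would have to be in {4,8} for the 20 across but in {6} for the 11 down — contradiction. So R2C1 = 3.
R1C1 = 11 − 3 = 8 completes the 11 down.
R1C4 = 20 − 16 = 4 completes the 20 across.
R2C4 = 15 − 10 = 5 completes the 15 across.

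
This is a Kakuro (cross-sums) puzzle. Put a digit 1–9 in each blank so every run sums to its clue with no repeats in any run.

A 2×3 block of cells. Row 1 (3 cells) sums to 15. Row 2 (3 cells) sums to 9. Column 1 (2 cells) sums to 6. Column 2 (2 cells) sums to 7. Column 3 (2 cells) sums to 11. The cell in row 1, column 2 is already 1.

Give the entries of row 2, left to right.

(1,1) = 5: the only remaining digit allowed by both the 15 across and the 6 down.
(1,3) = 15 − 6 = 9 completes the 15 across.
(2,1) = 6 − 5 = 1 completes the 6 down.
(2,2) = 7 − 1 = 6 completes the 7 down.
(2,3) = 9 − 7 = 2 completes the 9 across.

1 6 2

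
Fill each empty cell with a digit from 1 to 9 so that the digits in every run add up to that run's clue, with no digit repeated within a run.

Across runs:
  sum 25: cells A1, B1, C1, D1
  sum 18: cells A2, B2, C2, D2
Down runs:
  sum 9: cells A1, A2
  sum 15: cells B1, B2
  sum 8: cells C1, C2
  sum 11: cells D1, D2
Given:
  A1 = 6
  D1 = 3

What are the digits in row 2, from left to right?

3, 6, 1, 8

Given what's placed, C1 must be 7 to fit the 25 across and 8 down.
A2 = 9 − 6 = 3 completes the 9 down.
C2 = 8 − 7 = 1 completes the 8 down.
D2 = 11 − 3 = 8 completes the 11 down.
B1 = 25 − 16 = 9 completes the 25 across.
B2 = 18 − 12 = 6 completes the 18 across.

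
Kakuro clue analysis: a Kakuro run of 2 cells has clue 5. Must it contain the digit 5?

Counterexample: {1,4} sums to 5 without using 5.

No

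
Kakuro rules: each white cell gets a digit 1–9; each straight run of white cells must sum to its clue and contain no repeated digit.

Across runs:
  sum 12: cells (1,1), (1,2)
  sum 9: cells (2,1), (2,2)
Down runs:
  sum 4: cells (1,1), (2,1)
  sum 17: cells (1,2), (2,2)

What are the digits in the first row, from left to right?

3 9

4 in 2 cells must be {1,3}; 17 in 2 cells must be {8,9}.
The 12 across and the 4 down share only 3, so (1,1) = 3.
(1,2) = 12 − 3 = 9 completes the 12 across.
(2,1) = 4 − 3 = 1 completes the 4 down.
(2,2) = 9 − 1 = 8 completes the 9 across.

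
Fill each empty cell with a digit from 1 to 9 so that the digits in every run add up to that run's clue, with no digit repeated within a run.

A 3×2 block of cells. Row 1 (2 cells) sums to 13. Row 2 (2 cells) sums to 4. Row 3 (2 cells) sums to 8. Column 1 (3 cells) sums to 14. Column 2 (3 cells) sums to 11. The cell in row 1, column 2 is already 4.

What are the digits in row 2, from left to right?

3, 1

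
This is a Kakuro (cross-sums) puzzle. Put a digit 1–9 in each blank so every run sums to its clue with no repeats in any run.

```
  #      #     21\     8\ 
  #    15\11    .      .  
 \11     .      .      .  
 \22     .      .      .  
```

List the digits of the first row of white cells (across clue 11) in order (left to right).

Only 5 fits R3C3 under both its across sum 22 and down sum 8.
Given what's placed, R1C3 must be 2 to fit the 11 across and 8 down.
R2C3 = 8 − 7 = 1 completes the 8 down.
R1C2 = 11 − 2 = 9 completes the 11 across.
R3C2 = 8: the only remaining digit allowed by both the 22 across and the 21 down.
R2C2 = 21 − 17 = 4 completes the 21 down.
R3C1 = 22 − 13 = 9 completes the 22 across.
R2C1 = 11 − 5 = 6 completes the 11 across.

9, 2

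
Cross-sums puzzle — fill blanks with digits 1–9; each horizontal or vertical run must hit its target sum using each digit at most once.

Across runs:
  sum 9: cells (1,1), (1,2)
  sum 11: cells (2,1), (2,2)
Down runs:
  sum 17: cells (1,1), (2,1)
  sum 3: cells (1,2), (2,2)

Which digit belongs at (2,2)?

2

17 in 2 cells must be {8,9}; 3 in 2 cells must be {1,2}.
The 9 across and the 17 down share only 8, so (1,1) = 8.
(1,2) = 9 − 8 = 1 completes the 9 across.
(2,1) = 17 − 8 = 9 completes the 17 down.
(2,2) = 11 − 9 = 2 completes the 11 across.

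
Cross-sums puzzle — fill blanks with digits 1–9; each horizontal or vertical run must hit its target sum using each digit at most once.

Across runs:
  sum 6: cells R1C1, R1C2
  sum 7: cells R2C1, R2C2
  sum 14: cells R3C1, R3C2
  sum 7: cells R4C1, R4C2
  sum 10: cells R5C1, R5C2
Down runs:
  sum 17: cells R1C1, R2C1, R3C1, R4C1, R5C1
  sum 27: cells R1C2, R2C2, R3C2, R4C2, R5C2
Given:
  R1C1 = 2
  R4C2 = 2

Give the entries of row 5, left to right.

3 7

R1C2 = 6 − 2 = 4 completes the 6 across.
R4C1 = 7 − 2 = 5 completes the 7 across.
Given what's placed, R3C1 must be 6 to fit the 14 across and 17 down.
R3C2 = 14 − 6 = 8 completes the 14 across.
Given what's placed, R2C2 must be 6 to fit the 7 across and 27 down.
R5C2 = 27 − 20 = 7 completes the 27 down.
R2C1 = 7 − 6 = 1 completes the 7 across.
R5C1 = 10 − 7 = 3 completes the 10 across.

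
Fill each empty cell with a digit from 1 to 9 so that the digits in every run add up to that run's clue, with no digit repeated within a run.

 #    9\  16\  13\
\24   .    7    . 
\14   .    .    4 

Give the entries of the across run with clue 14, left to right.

1 9 4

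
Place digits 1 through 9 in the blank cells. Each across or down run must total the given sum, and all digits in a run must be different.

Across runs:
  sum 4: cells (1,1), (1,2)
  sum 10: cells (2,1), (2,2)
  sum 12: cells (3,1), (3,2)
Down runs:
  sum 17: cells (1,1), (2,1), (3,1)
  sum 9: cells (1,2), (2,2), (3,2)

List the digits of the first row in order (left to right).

1 3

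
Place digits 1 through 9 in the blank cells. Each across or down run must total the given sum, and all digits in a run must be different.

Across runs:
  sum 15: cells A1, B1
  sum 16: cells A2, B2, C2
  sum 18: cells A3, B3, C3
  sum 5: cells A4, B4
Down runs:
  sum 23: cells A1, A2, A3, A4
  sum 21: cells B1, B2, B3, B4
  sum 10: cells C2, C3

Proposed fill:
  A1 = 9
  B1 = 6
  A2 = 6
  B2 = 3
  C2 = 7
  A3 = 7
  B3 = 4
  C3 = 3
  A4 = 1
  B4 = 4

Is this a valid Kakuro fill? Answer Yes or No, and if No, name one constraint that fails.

No — the across run A3–C3 sums to 14, not 18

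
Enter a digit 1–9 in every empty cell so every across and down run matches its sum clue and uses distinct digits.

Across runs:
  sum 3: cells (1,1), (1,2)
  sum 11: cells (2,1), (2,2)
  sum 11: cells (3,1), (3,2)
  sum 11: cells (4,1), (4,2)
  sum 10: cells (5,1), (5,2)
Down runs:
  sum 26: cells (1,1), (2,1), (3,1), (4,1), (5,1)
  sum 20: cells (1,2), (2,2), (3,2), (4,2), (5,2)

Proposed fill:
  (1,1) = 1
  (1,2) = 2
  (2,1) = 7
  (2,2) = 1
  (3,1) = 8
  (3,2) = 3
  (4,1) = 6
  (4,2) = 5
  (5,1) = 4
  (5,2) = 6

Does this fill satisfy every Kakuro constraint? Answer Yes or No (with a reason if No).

No — the down run (1,2)–(5,2) sums to 17, not 20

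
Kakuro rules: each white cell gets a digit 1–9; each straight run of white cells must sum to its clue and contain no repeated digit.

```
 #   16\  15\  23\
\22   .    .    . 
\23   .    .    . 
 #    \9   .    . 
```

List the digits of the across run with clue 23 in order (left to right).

9 8 6

23 in 3 cells must be {6,8,9}; 16 in 2 cells must be {7,9}.
Only 9 fits R2C1 under both its across sum 23 and down sum 16.
R1C1 = 16 − 9 = 7 completes the 16 down.
Nothing is forced directly, so branch on R2C2, whose candidates are 6 or 8. If R2C2 = 6: then R1C2 would have to be in {6,9} for the 22 across but in {1,2,4,5,7,8} for the 15 down — contradiction. So R2C2 = 8.
R1C2 = 6: the only remaining digit allowed by both the 22 across and the 15 down.
R1C3 = 22 − 13 = 9 completes the 22 across.
R2C3 = 23 − 17 = 6 completes the 23 across.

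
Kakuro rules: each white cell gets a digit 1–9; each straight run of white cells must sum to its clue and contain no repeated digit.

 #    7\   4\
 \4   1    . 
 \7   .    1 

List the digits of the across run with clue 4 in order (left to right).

1 3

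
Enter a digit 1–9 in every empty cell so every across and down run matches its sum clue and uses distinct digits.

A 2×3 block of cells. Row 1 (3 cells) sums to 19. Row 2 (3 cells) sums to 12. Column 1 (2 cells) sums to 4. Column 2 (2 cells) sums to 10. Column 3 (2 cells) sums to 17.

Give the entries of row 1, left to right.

3 7 9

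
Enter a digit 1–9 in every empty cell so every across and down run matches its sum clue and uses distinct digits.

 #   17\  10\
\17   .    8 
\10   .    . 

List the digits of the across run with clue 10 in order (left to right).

8, 2

17 in 2 cells must be {8,9}.
R1C1 = 17 − 8 = 9 completes the 17 across.
R2C1 = 17 − 9 = 8 completes the 17 down.
R2C2 = 10 − 8 = 2 completes the 10 across.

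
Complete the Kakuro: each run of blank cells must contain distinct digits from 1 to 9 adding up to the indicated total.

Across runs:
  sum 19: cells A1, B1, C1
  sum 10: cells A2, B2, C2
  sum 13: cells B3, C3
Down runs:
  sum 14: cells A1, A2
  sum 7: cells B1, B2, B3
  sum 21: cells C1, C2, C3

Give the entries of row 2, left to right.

5 1 4

7 in 3 cells must be {1,2,4}.
Only 4 fits B3 under both its across sum 13 and down sum 7.
C3 = 13 − 4 = 9 completes the 13 across.
Given what's placed, B1 must be 2 to fit the 19 across and 7 down.
C1 = 8: the only remaining digit allowed by both the 19 across and the 21 down.
B2 = 7 − 6 = 1 completes the 7 down.
C2 = 21 − 17 = 4 completes the 21 down.
A1 = 19 − 10 = 9 completes the 19 across.
A2 = 10 − 5 = 5 completes the 10 across.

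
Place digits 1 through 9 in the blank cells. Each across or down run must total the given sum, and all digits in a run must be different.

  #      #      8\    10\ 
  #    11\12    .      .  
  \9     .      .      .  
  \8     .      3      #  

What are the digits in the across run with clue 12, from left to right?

R1C2 = 4: the only remaining digit allowed by both the 12 across and the 8 down.
R1C3 = 12 − 4 = 8 completes the 12 across.
R2C2 = 8 − 7 = 1 completes the 8 down.
R2C3 = 10 − 8 = 2 completes the 10 down.
R3C1 = 8 − 3 = 5 completes the 8 across.
R2C1 = 9 − 3 = 6 completes the 9 across.

4 8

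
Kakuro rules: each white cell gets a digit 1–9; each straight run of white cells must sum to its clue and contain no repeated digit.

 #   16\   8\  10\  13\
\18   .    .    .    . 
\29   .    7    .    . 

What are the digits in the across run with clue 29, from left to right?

9, 7, 8, 5

29 in 4 cells must be {5,7,8,9}; 16 in 2 cells must be {7,9}.
R1C2 = 8 − 7 = 1 completes the 8 down.
Given what's placed, R2C1 must be 9 to fit the 29 across and 16 down.
Given what's placed, R2C3 must be 8 to fit the 29 across and 10 down.
R2C4 = 29 − 24 = 5 completes the 29 across.
R1C1 = 16 − 9 = 7 completes the 16 down.
R1C3 = 10 − 8 = 2 completes the 10 down.
R1C4 = 18 − 10 = 8 completes the 18 across.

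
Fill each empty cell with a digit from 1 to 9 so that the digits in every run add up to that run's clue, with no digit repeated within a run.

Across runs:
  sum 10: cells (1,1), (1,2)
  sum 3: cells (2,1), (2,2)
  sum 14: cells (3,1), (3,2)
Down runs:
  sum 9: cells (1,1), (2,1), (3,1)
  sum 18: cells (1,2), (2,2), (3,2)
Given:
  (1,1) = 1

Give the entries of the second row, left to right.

3 in 2 cells must be {1,2}.
(1,2) = 10 − 1 = 9 completes the 10 across.
Given what's placed, (2,1) must be 2 to fit the 3 across and 9 down.
(2,2) = 3 − 2 = 1 completes the 3 across.
(3,1) = 9 − 3 = 6 completes the 9 down.
(3,2) = 14 − 6 = 8 completes the 14 across.

2 1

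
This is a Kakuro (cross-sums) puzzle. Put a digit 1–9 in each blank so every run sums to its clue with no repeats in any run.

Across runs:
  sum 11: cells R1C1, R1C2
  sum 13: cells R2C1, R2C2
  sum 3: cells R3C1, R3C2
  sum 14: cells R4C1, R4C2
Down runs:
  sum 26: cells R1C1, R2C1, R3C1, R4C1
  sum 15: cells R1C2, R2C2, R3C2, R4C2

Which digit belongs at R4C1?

3 in 2 cells must be {1,2}.
Only 2 fits R3C1 under both its across sum 3 and down sum 26.
R3C2 = 3 − 2 = 1 completes the 3 across.
Nothing is forced directly, so branch on R4C1, whose candidates are 8 or 9. If R4C1 = 8: that forces R4C2 = 6, R2C2 = 5, R1C2 = 3, after which R2C1 would have to be in {8} for the 13 across but in {7,9} for the 26 down — contradiction. So R4C1 = 9.

9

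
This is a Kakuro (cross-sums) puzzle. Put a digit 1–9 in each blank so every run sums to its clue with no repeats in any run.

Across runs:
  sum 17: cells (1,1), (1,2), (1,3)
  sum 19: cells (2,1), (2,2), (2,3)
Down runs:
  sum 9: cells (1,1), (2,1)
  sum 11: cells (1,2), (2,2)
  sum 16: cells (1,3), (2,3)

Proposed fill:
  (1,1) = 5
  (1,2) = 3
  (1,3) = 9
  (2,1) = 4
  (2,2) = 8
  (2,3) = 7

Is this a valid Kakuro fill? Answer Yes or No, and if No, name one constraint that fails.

Yes

Across: 5+3+9=17; 4+8+7=19. Down: 5+4=9; 3+8=11; 9+7=16. No digit repeats within any run.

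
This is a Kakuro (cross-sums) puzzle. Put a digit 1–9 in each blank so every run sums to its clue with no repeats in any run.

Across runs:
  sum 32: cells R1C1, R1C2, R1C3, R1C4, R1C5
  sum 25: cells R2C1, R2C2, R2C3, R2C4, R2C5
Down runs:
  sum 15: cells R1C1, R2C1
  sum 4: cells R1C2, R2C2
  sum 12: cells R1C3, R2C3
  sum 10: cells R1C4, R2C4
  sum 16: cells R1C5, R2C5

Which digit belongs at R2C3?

4 in 2 cells must be {1,3}; 16 in 2 cells must be {7,9}.
Only 3 fits R1C2 under both its across sum 32 and down sum 4.
R2C2 = 4 − 3 = 1 completes the 4 down.
Nothing is forced directly, so branch on R1C4, whose candidates are 7 or 8 or 9. If R1C4 = 7: that forces R1C5 = 9, R2C4 = 3, R2C5 = 7, R1C1 = 8, R1C3 = 5, after which R2C1 would have to be in {5,6,8,9} for the 25 across but in {7} for the 15 down — contradiction. If R1C4 = 9: that forces R1C5 = 7, after which R2C4 would have to be in {2,3,4,5,6,7,8,9} for the 25 across but in {1} for the 10 down — contradiction. So R1C4 = 8.
R2C4 = 10 − 8 = 2 completes the 10 down.
No cell is forced outright now. R1C1 can only be 7 or 9 (the digits allowed by both its 32 across and its 15 down). If R1C1 = 7: that forces R1C5 = 9, R2C1 = 8, after which R2C5 would have to be in {5,9} for the 25 across but in {7} for the 16 down — contradiction. So R1C1 = 9.
Given what's placed, R1C5 must be 7 to fit the 32 across and 16 down.
R2C1 = 15 − 9 = 6 completes the 15 down.
R2C5 = 16 − 7 = 9 completes the 16 down.
R1C3 = 32 − 27 = 5 completes the 32 across.
R2C3 = 25 − 18 = 7 completes the 25 across.

7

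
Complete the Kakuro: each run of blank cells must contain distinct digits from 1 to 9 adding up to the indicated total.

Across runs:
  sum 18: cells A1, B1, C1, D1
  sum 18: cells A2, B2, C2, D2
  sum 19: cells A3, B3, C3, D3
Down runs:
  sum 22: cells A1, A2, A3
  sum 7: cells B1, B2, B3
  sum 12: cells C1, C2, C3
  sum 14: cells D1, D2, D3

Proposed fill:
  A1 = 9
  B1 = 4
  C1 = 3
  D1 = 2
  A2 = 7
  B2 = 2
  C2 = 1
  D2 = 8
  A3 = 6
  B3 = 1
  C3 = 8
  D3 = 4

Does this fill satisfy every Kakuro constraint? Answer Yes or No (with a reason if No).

Across: 9+4+3+2=18; 7+2+1+8=18; 6+1+8+4=19. Down: 9+7+6=22; 4+2+1=7; 3+1+8=12; 2+8+4=14. No digit repeats within any run.

Yes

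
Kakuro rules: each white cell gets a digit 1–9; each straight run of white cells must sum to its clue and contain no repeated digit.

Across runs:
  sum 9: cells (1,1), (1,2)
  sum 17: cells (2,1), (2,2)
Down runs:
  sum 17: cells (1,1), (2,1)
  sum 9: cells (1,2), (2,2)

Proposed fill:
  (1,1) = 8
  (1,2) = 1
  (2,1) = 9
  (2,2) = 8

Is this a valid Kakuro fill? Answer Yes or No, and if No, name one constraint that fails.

Across: 8+1=9; 9+8=17. Down: 8+9=17; 1+8=9. No digit repeats within any run.

Yes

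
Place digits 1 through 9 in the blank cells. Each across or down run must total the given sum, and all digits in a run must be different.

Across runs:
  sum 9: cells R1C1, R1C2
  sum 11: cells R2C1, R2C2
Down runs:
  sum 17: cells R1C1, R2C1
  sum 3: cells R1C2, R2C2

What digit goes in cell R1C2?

17 in 2 cells must be {8,9}; 3 in 2 cells must be {1,2}.
The 9 across and the 17 down share only 8, so R1C1 = 8.
R1C2 = 9 − 8 = 1 completes the 9 across.
R2C1 = 17 − 8 = 9 completes the 17 down.
R2C2 = 11 − 9 = 2 completes the 11 across.

1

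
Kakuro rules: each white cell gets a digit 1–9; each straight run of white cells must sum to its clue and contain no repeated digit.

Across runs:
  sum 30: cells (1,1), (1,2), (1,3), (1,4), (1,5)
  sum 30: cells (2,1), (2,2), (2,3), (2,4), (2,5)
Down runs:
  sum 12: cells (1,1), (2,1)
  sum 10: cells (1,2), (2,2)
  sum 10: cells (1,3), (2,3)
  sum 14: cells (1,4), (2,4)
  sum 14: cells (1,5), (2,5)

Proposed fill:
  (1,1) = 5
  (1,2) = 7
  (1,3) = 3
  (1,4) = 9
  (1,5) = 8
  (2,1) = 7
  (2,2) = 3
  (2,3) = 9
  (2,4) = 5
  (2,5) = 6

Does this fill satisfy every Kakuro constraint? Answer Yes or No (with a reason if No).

No — the down run (1,3)–(2,3) sums to 12, not 10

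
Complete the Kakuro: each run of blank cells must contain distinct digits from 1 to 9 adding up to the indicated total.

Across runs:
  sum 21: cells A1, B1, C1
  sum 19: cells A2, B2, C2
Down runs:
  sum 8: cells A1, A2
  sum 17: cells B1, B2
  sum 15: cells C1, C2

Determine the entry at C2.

8

17 in 2 cells must be {8,9}.
Nothing is forced directly, so branch on A1, whose candidates are 5 or 6 or 7. If A1 = 5: that forces B1 = 9, C1 = 7, A2 = 3, after which B2 would have to be in {7,9} for the 19 across but in {8} for the 17 down — contradiction. If A1 = 7: then A2 would have to be in {2,3,4,5,6,7,8,9} for the 19 across but in {1} for the 8 down — contradiction. So A1 = 6.
Given what's placed, B1 must be 8 to fit the 21 across and 17 down.
C1 = 21 − 14 = 7 completes the 21 across.
A2 = 8 − 6 = 2 completes the 8 down.
B2 = 17 − 8 = 9 completes the 17 down.
C2 = 19 − 11 = 8 completes the 19 across.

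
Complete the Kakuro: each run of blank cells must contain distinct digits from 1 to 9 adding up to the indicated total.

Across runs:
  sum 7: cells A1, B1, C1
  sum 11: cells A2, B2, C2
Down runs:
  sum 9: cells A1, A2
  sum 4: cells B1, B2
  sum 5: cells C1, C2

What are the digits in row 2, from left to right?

7, 3, 1

7 in 3 cells must be {1,2,4}; 4 in 2 cells must be {1,3}.
The 7 across and the 4 down share only 1, so B1 = 1.
B2 = 4 − 1 = 3 completes the 4 down.
Nothing is forced directly, so branch on C2, whose candidates are 1 or 2. If C2 = 2: then C1 would have to be in {2,4} for the 7 across but in {3} for the 5 down — contradiction. So C2 = 1.
C1 = 5 − 1 = 4 completes the 5 down.
A2 = 11 − 4 = 7 completes the 11 across.
A1 = 7 − 5 = 2 completes the 7 across.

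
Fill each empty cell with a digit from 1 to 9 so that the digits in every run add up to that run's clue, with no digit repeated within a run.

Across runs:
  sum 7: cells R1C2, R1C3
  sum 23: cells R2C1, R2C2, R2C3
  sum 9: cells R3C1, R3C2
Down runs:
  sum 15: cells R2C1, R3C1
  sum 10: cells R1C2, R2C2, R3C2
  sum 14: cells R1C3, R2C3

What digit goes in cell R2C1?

9

23 in 3 cells must be {6,8,9}.
The 23 across and the 10 down share only 6, so R2C2 = 6.
No cell is forced outright now. R1C2 can only be 1 or 3 (the digits allowed by both its 7 across and its 10 down). If R1C2 = 3: then R1C3 would have to be in {4} for the 7 across but in {5,6,8,9} for the 14 down — contradiction. So R1C2 = 1.
R1C3 = 7 − 1 = 6 completes the 7 across.
R2C3 = 14 − 6 = 8 completes the 14 down.
R3C2 = 10 − 7 = 3 completes the 10 down.
R2C1 = 23 − 14 = 9 completes the 23 across.
R3C1 = 9 − 3 = 6 completes the 9 across.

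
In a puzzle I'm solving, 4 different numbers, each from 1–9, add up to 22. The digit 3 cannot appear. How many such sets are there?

7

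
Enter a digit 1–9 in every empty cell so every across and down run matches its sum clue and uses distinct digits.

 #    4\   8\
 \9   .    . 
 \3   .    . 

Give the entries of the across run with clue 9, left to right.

3, 6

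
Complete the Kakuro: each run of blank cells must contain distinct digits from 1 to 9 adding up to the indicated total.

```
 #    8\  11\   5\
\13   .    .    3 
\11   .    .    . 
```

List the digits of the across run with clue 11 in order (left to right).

R2C3 = 5 − 3 = 2 completes the 5 down.
No cell is forced outright now. R1C1 can only be 1 or 2 or 6 (the digits allowed by both its 13 across and its 8 down). If R1C1 = 1: that forces R1C2 = 9, after which R2C1 would have to be in {1,3,4,5,6,8} for the 11 across but in {7} for the 8 down — contradiction. If R1C1 = 6: that forces R1C2 = 4, after which R2C1 would have to be in {1,3,4,5,6,8} for the 11 across but in {2} for the 8 down — contradiction. So R1C1 = 2.
R1C2 = 13 − 5 = 8 completes the 13 across.
R2C1 = 8 − 2 = 6 completes the 8 down.
R2C2 = 11 − 8 = 3 completes the 11 across.

6 3 2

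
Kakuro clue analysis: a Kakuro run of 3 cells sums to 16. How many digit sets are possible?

8

3 distinct digits from 1–9 sum between 6 and 24.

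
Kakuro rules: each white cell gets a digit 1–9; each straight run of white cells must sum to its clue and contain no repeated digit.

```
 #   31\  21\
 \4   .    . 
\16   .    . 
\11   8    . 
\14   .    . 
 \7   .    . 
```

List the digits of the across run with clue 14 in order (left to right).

6, 8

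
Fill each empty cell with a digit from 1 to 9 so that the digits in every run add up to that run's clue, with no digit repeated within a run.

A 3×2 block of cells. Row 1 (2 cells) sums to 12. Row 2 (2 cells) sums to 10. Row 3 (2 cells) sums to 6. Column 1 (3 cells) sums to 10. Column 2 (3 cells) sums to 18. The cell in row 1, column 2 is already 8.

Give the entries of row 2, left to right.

1 9

(1,1) = 12 − 8 = 4 completes the 12 across.
(2,1) = 1: the only remaining digit allowed by both the 10 across and the 10 down.
(2,2) = 10 − 1 = 9 completes the 10 across.
(3,1) = 10 − 5 = 5 completes the 10 down.
(3,2) = 6 − 5 = 1 completes the 6 across.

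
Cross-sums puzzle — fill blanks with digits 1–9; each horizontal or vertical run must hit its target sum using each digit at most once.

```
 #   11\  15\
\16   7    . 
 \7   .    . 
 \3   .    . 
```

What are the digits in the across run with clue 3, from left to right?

16 in 2 cells must be {7,9}; 3 in 2 cells must be {1,2}.
R1C2 = 16 − 7 = 9 completes the 16 across.
Given what's placed, R3C1 must be 1 to fit the 3 across and 11 down.
R3C2 = 3 − 1 = 2 completes the 3 across.
R2C1 = 11 − 8 = 3 completes the 11 down.
R2C2 = 7 − 3 = 4 completes the 7 across.

1 2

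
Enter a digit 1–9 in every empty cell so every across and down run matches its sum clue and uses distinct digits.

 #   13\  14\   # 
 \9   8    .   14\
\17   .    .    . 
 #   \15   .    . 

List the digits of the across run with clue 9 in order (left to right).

R1C2 = 9 − 8 = 1 completes the 9 across.
R2C1 = 13 − 8 = 5 completes the 13 down.
Nothing is forced directly, so branch on R2C3, whose candidates are 8 or 9. If R2C3 = 9: then R2C2 would have to be in {3} for the 17 across but in {4,5,6,7,8,9} for the 14 down — contradiction. So R2C3 = 8.
R2C2 = 17 − 13 = 4 completes the 17 across.
R3C2 = 14 − 5 = 9 completes the 14 down.
R3C3 = 15 − 9 = 6 completes the 15 across.

8, 1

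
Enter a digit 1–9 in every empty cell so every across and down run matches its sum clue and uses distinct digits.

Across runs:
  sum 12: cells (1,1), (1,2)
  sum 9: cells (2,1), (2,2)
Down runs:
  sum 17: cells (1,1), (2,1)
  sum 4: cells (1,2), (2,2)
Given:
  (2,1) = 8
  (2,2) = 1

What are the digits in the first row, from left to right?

9 3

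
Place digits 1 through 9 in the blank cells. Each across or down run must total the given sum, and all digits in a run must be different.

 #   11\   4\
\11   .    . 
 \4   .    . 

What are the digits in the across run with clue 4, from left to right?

3, 1

4 in 2 cells must be {1,3}.
The 11 across and the 4 down share only 3, so R1C2 = 3.
The 4 across and the 11 down share only 3, so R2C1 = 3.
R2C2 = 4 − 3 = 1 completes the 4 across.
R1C1 = 11 − 3 = 8 completes the 11 across.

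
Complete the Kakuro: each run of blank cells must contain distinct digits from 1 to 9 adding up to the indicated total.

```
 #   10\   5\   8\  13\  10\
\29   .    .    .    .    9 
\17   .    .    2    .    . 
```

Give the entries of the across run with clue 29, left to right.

R1C3 = 8 − 2 = 6 completes the 8 down.
R2C5 = 10 − 9 = 1 completes the 10 down.
Nothing is forced directly, so branch on R2C2, whose candidates are 3 or 4. If R2C2 = 4: that forces R1C2 = 1, R2C4 = 7, R1C1 = 8, after which R1C4 would have to be in {5} for the 29 across but in {6} for the 13 down — contradiction. So R2C2 = 3.
R1C2 = 5 − 3 = 2 completes the 5 down.
No cell is forced outright now. R2C1 can only be 4 or 6 or 7 (the digits allowed by both its 17 across and its 10 down). If R2C1 = 4: then R1C1 would have to be in {4,5,7,8} for the 29 across but in {6} for the 10 down — contradiction. If R2C1 = 7: then R1C1 would have to be in {4,5,7,8} for the 29 across but in {3} for the 10 down — contradiction. So R2C1 = 6.
R1C1 = 10 − 6 = 4 completes the 10 down.
R1C4 = 29 − 21 = 8 completes the 29 across.
R2C4 = 17 − 12 = 5 completes the 17 across.

4, 2, 6, 8, 9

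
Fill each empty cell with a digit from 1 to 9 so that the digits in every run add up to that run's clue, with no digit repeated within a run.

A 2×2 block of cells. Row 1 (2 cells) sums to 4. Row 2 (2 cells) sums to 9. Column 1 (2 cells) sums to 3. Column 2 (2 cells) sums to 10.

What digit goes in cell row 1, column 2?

4 in 2 cells must be {1,3}; 3 in 2 cells must be {1,2}.
The 4 across and the 3 down share only 1, so (1,1) = 1.
(1,2) = 4 − 1 = 3 completes the 4 across.
(2,1) = 3 − 1 = 2 completes the 3 down.
(2,2) = 9 − 2 = 7 completes the 9 across.

3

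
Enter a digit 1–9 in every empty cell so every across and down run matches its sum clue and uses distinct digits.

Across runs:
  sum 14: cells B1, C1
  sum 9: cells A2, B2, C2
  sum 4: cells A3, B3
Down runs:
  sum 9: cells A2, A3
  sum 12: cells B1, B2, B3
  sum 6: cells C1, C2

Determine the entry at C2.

4 in 2 cells must be {1,3}.
The 14 across and the 6 down share only 5, so C1 = 5.
C2 = 6 − 5 = 1 completes the 6 down.
B1 = 14 − 5 = 9 completes the 14 across.
B2 = 2: the only remaining digit allowed by both the 9 across and the 12 down.
B3 = 12 − 11 = 1 completes the 12 down.
A2 = 9 − 3 = 6 completes the 9 across.
A3 = 4 − 1 = 3 completes the 4 across.

1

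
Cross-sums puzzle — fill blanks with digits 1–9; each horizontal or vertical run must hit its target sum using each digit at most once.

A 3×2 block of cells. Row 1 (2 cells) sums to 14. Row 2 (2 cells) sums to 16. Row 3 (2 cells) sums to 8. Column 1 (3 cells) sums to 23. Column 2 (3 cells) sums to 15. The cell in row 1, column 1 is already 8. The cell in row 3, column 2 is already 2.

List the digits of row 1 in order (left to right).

8 6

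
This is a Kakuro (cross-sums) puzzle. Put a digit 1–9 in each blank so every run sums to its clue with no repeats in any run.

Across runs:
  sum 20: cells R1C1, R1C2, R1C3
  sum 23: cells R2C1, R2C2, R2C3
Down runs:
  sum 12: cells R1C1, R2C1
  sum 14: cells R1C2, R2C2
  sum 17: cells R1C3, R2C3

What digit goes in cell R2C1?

23 in 3 cells must be {6,8,9}; 17 in 2 cells must be {8,9}.
Nothing is forced directly, so branch on R2C1, whose candidates are 8 or 9. If R2C1 = 8: that forces R1C1 = 4, R1C2 = 9, after which R1C3 would have to be in {7} for the 20 across but in {8,9} for the 17 down — contradiction. So R2C1 = 9.
R1C1 = 12 − 9 = 3 completes the 12 down.
Given what's placed, R2C3 must be 8 to fit the 23 across and 17 down.
R1C3 = 17 − 8 = 9 completes the 17 down.
R2C2 = 23 − 17 = 6 completes the 23 across.
R1C2 = 20 − 12 = 8 completes the 20 across.

9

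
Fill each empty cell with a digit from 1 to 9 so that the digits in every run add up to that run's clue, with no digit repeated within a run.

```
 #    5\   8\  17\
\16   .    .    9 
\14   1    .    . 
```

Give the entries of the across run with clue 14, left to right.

1 5 8

17 in 2 cells must be {8,9}.
R1C1 = 5 − 1 = 4 completes the 5 down.
R1C2 = 16 − 13 = 3 completes the 16 across.
R2C2 = 8 − 3 = 5 completes the 8 down.
R2C3 = 14 − 6 = 8 completes the 14 across.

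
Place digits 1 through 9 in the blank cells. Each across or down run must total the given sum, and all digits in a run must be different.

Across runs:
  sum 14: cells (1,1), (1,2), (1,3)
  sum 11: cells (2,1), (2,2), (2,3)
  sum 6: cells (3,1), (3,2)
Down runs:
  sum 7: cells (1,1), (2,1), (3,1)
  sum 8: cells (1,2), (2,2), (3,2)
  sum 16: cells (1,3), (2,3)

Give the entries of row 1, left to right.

7 in 3 cells must be {1,2,4}; 16 in 2 cells must be {7,9}.
Only 7 fits (2,3) under both its across sum 11 and down sum 16.
(1,3) = 16 − 7 = 9 completes the 16 down.
Given what's placed, (2,1) must be 1 to fit the 11 across and 7 down.
(2,2) = 11 − 8 = 3 completes the 11 across.
No cell is forced outright now. (1,1) can only be 2 or 4 (the digits allowed by both its 14 across and its 7 down). If (1,1) = 2: then (1,2) would have to be in {3} for the 14 across but in {1,4} for the 8 down — contradiction. So (1,1) = 4.
(1,2) = 14 − 13 = 1 completes the 14 across.

4 1 9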